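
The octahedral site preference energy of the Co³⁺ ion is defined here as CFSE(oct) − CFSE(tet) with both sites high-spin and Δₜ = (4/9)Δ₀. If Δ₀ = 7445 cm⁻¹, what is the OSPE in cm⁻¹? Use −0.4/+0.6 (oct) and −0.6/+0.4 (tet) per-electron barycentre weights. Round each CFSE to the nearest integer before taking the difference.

Group 9 minus oxidation state +3 gives a d⁶ configuration for Co³⁺.
Octahedral high-spin t₂g⁴ eg²: CFSE = -0.4 × 7445 = -2978 cm⁻¹.
Tetrahedral e³ t₂³ gives -0.6Δₜ = -0.6 × (4/9) × 7445 = -1985 cm⁻¹.
OSPE = -2978 − (-1985) = -993 cm⁻¹.

-993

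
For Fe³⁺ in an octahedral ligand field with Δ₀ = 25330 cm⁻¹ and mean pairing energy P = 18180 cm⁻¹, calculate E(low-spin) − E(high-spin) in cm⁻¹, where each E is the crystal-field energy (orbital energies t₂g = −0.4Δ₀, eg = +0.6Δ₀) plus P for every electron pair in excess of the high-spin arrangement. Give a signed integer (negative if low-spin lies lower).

-14300

Fe sits in group 8; removing 3 electrons leaves Fe³⁺ with 8 − 3 = 5 d electrons.
High-spin d⁵ fills as t₂g³ eg² with CFSE 3(−0.4) + 2(+0.6) = 0.0Δ₀ = 0 cm⁻¹.
For low-spin the configuration is t₂g⁵ eg⁰: orbital energy -2.0 × 25330 = -50660 cm⁻¹, and 2 additional pairs relative to high-spin add 36360 cm⁻¹, giving -14300 cm⁻¹.
E(LS) − E(HS) = -14300 − (0) = -14300 cm⁻¹.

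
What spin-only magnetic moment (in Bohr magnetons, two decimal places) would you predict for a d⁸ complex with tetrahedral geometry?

2.83 Bohr magnetons

Tetrahedral fields are weak (Δₜ ≈ 4/9 Δₒ), so electrons fill high-spin.
Configuration: e^4 t2^4 → 2 unpaired electrons.
μ(spin-only) = √[2(2+2)] = √8 ≈ 2.83 Bohr magnetons.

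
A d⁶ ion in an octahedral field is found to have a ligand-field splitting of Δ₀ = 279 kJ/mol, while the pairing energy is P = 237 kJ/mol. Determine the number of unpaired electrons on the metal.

Since Δ₀ = 279 kJ/mol > P = 237 kJ/mol, the complex adopts the low-spin configuration.
Filling d⁶ accordingly: t₂g⁶ eg⁰.
Unpaired electrons: 0.

0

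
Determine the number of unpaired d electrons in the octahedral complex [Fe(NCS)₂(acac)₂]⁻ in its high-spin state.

Ligand charges: 2×(-1) from NCS⁻ and 2×(-1) from acac⁻ sum to -4; with overall charge -1, Fe is +3.
Fe is in group 8, so Fe³⁺ is d⁵ (8 − 3 = 5).
Configuration: t2g^3 e_g^2, giving 5 unpaired electrons.

5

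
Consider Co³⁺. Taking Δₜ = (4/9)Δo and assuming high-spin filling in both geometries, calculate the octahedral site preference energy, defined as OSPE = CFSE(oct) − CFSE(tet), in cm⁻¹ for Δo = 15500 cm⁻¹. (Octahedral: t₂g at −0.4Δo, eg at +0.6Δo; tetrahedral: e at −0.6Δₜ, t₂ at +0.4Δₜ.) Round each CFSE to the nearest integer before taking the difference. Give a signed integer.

Co³⁺: group 9, so d-count = 9 − 3 = 6.
In an octahedral site d⁶ (HS) is t₂g⁴ eg², giving CFSE(oct) = -0.4Δo = -6200 cm⁻¹.
Tetrahedral e³ t₂³ gives -0.6Δₜ = -0.6 × (4/9) × 15500 = -4133 cm⁻¹.
OSPE = CFSE(oct) − CFSE(tet) = -6200 − (-4133) = -2067 cm⁻¹.

-2067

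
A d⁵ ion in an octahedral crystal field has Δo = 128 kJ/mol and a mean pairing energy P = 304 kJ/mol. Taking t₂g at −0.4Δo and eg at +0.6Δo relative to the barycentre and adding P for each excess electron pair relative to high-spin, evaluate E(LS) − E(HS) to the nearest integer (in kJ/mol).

352

High-spin d⁵ fills as t₂g³ eg² with CFSE 3(−0.4) + 2(+0.6) = 0.0Δo = 0 kJ/mol.
Low-spin t₂g⁵ eg⁰ gives -2.0Δo = -256 kJ/mol, but forming 2 extra pairs costs 2P = 608 kJ/mol, so E(LS) = -256 + 608 = 352 kJ/mol.
Thus E(LS) − E(HS) = 352 kJ/mol.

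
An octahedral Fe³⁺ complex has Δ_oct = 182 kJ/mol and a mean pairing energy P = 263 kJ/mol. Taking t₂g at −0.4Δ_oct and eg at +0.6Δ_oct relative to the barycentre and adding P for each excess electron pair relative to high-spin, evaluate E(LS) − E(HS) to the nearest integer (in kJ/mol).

162

Fe is in group 8, so Fe³⁺ is d⁵ (8 − 3 = 5).
High-spin: t₂g³ eg², CFSE = 0.0Δ_oct = 0 kJ/mol.
Low-spin t₂g⁵ eg⁰ gives -2.0Δ_oct = -364 kJ/mol, but forming 2 extra pairs costs 2P = 526 kJ/mol, so E(LS) = -364 + 526 = 162 kJ/mol.
Thus E(LS) − E(HS) = 162 kJ/mol.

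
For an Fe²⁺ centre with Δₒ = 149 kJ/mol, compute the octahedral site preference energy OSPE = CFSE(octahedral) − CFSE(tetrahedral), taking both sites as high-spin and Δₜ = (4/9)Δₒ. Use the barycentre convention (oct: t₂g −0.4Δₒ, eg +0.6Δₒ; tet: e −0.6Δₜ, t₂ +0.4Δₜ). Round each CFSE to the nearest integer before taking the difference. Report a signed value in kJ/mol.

Fe²⁺: group 8, so d-count = 8 − 2 = 6.
Octahedral (high-spin): t2g^4 e_g^2, CFSE = 4(−0.4) + 2(+0.6) = -0.4Δₒ = -0.4 × 149 = -60 kJ/mol.
In a tetrahedral site the filling is e^3 t2^3: CFSE(tet) = -0.6Δₜ = -0.6 × (4/9)(149) = -40 kJ/mol.
OSPE = CFSE(oct) − CFSE(tet) = -60 − (-40) = -20 kJ/mol.

-20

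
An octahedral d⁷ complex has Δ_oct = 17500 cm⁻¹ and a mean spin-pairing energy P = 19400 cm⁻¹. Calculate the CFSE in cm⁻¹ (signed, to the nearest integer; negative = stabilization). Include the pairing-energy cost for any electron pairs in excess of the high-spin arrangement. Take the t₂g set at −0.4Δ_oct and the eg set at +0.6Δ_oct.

-14000

Δ_oct < P, so pairing is avoided: the ground state is high-spin.
Configuration: t₂g⁵ eg².
Orbital CFSE = -0.8Δ_oct = -0.8 × 17500 = -14000 cm⁻¹.
High-spin has no excess pairs, so no pairing correction applies.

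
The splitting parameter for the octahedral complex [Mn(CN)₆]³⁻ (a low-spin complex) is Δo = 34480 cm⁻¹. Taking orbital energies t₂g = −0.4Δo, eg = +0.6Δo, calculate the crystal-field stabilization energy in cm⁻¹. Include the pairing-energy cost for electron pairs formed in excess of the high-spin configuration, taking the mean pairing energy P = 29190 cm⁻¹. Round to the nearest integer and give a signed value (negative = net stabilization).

Each CN⁻ contributes -1; 6 × (-1) = -6. With overall charge -3, Mn is in the +3 oxidation state.
Mn is in group 7, so Mn³⁺ is d⁴ (7 − 3 = 4).
Electron filling gives t₂g⁴ eg⁰.
Orbital CFSE = 4(-0.4) + 0(0.6) = -1.6Δo = -1.6 × 34480 = -55168 cm⁻¹.
High-spin d⁴ would be t₂g³ eg¹ with 0 pairs; low-spin has 1, so 1 excess pair costs +1P = +29190 cm⁻¹.
Combining: -55168 + 29190 = -25978 cm⁻¹.

-25978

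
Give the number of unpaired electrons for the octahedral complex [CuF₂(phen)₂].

1

Ligand charges: 2×(-1) from F⁻ and 2×(+0) from phen sum to -2; with overall charge +0, Cu is +2.
Cu²⁺: group 11, so d-count = 11 − 2 = 9.
Configuration: t2g^6 e_g^3, giving 1 unpaired electron.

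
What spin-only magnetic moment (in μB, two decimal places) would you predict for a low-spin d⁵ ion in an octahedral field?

1.73 μB

Configuration: t₂g⁵ eg⁰ → 1 unpaired electron.
μ(spin-only) = √[1(1+2)] = √3 ≈ 1.73 μB.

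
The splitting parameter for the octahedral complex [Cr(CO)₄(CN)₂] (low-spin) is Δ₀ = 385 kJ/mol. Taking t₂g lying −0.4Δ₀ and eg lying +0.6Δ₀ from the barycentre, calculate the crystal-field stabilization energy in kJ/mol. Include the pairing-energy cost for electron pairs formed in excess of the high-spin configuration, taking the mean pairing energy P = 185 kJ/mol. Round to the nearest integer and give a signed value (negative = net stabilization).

Ligand charges: 4×(+0) from CO and 2×(-1) from CN⁻ sum to -2; with overall charge +0, Cr is +2.
Cr is in group 6, so Cr²⁺ is d⁴ (6 − 2 = 4).
Configuration: t₂g⁴ eg⁰.
Orbital CFSE = 4(-0.4) + 0(0.6) = -1.6Δ₀ = -1.6 × 385 = -616 kJ/mol.
Pairing penalty: 1 pair vs 0 in the high-spin reference → 1 extra × P = 185 kJ/mol.
Overall CFSE = -616 + 185 = -431 kJ/mol.

-431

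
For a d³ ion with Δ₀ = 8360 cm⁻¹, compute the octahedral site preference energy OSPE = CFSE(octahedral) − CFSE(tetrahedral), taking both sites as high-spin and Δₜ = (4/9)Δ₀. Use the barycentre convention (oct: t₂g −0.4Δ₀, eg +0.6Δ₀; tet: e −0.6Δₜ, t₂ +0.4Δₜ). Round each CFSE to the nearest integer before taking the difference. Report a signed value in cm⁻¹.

-7060

In an octahedral site d³ (HS) is t₂g³ eg⁰, giving CFSE(oct) = -1.2Δ₀ = -10032 cm⁻¹.
In a tetrahedral site the filling is e² t₂¹: CFSE(tet) = -0.8Δₜ = -0.8 × (4/9)(8360) = -2972 cm⁻¹.
OSPE = -10032 − (-2972) = -7060 cm⁻¹.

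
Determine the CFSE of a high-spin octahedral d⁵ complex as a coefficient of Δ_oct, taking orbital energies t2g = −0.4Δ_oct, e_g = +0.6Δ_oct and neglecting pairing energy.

Configuration: t2g^3 e_g^2.
CFSE = 3(-0.4Δ_oct) + 2(0.6Δ_oct) = -1.2Δ_oct + 1.2Δ_oct = 0.0Δ_oct.

0.0 Δ_oct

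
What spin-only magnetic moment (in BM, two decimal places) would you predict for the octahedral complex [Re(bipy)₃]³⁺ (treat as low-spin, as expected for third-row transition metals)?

2.83 BM

bipy is neutral, so the +3 overall charge sits on Re: oxidation state +3.
Group 7 minus oxidation state +3 gives a d⁴ configuration for Re³⁺.
Configuration: t₂g⁴ eg⁰ → 2 unpaired electrons.
μ(spin-only) = √[2(2+2)] = √8 ≈ 2.83 BM.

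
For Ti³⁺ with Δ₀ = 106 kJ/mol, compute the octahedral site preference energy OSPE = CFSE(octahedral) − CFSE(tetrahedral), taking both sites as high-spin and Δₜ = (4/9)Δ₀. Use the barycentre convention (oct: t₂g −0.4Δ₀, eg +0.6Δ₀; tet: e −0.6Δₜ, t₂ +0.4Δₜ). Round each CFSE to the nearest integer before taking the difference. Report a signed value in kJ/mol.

Group 4 minus oxidation state +3 gives a d¹ configuration for Ti³⁺.
Octahedral high-spin t2g^1 e_g^0: CFSE = -0.4 × 106 = -42 kJ/mol.
In a tetrahedral site the filling is e^1 t2^0: CFSE(tet) = -0.6Δₜ = -0.6 × (4/9)(106) = -28 kJ/mol.
OSPE = CFSE(oct) − CFSE(tet) = -42 − (-28) = -14 kJ/mol.

-14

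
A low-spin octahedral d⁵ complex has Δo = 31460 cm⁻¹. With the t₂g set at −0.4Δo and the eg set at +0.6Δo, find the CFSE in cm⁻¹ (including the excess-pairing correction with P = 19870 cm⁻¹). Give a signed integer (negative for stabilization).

-23180

The d⁵ electrons fill as t₂g⁵ eg⁰.
The orbital stabilization is -2.0Δo = -2.0 × 31460 = -62920 cm⁻¹.
Relative to high-spin t₂g³ eg² (0 paired), the low-spin configuration has 2 additional pairs, contributing +2 × 19870 = +39740 cm⁻¹.
Combining: -62920 + 39740 = -23180 cm⁻¹.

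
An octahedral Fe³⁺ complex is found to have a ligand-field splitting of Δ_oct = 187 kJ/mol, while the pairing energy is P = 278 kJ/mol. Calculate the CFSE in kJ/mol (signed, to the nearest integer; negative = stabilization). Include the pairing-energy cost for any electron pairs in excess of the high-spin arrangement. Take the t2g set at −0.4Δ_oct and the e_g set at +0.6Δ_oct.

0

Fe sits in group 8; removing 3 electrons leaves Fe³⁺ with 8 − 3 = 5 d electrons.
Δ_oct < P, so pairing is avoided: the ground state is high-spin.
That gives t2g^3 e_g^2.
Orbital CFSE = 0.0Δ_oct = 0.0 × 187 = 0 kJ/mol.
High-spin has no excess pairs, so no pairing correction applies.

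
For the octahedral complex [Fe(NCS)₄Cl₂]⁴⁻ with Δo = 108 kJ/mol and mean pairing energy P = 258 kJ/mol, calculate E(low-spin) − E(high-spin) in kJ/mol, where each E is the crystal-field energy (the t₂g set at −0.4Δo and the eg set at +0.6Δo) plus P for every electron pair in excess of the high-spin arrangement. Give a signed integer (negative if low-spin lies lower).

300

Ligand charges: 4×(-1) from NCS⁻ and 2×(-1) from Cl⁻ sum to -6; with overall charge -4, Fe is +2.
Fe²⁺: group 8, so d-count = 8 − 2 = 6.
In the high-spin limit (t₂g⁴ eg²) the orbital term is -0.4Δo = -43 kJ/mol, with no excess pairing.
Low-spin: t₂g⁶ eg⁰, orbital CFSE = -2.4Δo = -259 kJ/mol; plus 2 excess pairs × P = +516 kJ/mol; total 257 kJ/mol.
E(LS) − E(HS) = 257 − (-43) = 300 kJ/mol.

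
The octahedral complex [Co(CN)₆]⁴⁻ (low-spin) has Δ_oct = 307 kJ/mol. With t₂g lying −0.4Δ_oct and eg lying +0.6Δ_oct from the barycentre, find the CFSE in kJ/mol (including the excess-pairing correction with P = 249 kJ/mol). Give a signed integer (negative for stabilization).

-304

Each CN⁻ contributes -1; 6 × (-1) = -6. With overall charge -4, Co is in the +2 oxidation state.
Co sits in group 9; removing 2 electrons leaves Co²⁺ with 9 − 2 = 7 d electrons.
The d⁷ electrons fill as t₂g⁶ eg¹.
The orbital stabilization is -1.8Δ_oct = -1.8 × 307 = -553 kJ/mol.
High-spin d⁷ would be t₂g⁵ eg² with 2 pairs; low-spin has 3, so 1 excess pair costs +1P = +249 kJ/mol.
Combining: -553 + 249 = -304 kJ/mol.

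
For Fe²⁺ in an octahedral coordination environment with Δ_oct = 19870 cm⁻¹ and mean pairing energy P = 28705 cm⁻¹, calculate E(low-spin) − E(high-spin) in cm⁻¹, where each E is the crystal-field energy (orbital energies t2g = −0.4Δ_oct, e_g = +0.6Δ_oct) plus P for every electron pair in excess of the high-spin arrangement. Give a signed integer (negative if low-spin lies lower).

17670

Fe is in group 8, so Fe²⁺ is d⁶ (8 − 2 = 6).
High-spin d⁶ fills as t2g^4 e_g^2 with CFSE 4(−0.4) + 2(+0.6) = -0.4Δ_oct = -7948 cm⁻¹.
For low-spin the configuration is t2g^6 e_g^0: orbital energy -2.4 × 19870 = -47688 cm⁻¹, and 2 additional pairs relative to high-spin add 57410 cm⁻¹, giving 9722 cm⁻¹.
The difference is 9722 − (-7948) = 17670 cm⁻¹, so high-spin lies lower.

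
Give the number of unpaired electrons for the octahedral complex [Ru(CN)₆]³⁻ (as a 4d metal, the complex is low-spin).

Each CN⁻ contributes -1; 6 × (-1) = -6. With overall charge -3, Ru is in the +3 oxidation state.
Ru sits in group 8; removing 3 electrons leaves Ru³⁺ with 8 − 3 = 5 d electrons.
Configuration: t2g^5 e_g^0, giving 1 unpaired electron.

1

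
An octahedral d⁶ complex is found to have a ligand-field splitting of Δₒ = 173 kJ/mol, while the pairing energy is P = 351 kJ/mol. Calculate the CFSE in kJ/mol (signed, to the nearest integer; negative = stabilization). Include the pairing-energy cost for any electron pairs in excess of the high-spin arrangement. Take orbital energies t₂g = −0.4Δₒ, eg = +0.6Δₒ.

Since Δₒ = 173 kJ/mol < P = 351 kJ/mol, the complex adopts the high-spin configuration.
That gives t₂g⁴ eg².
Orbital CFSE = -0.4Δₒ = -0.4 × 173 = -69 kJ/mol.
High-spin has no excess pairs, so no pairing correction applies.

-69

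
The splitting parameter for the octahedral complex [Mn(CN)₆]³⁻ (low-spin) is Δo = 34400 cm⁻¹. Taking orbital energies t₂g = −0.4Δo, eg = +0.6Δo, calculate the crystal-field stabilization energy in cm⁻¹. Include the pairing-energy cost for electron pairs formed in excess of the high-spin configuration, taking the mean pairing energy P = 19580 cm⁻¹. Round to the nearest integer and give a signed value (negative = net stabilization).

Each CN⁻ contributes -1; 6 × (-1) = -6. With overall charge -3, Mn is in the +3 oxidation state.
Group 7 minus oxidation state +3 gives a d⁴ configuration for Mn³⁺.
The d⁴ electrons fill as t₂g⁴ eg⁰.
Orbital CFSE = 4(-0.4) + 0(0.6) = -1.6Δo = -1.6 × 34400 = -55040 cm⁻¹.
Relative to high-spin t₂g³ eg¹ (0 paired), the low-spin configuration has 1 additional pair, contributing +1 × 19580 = +19580 cm⁻¹.
Net CFSE = -55040 + 19580 = -35460 cm⁻¹.

-35460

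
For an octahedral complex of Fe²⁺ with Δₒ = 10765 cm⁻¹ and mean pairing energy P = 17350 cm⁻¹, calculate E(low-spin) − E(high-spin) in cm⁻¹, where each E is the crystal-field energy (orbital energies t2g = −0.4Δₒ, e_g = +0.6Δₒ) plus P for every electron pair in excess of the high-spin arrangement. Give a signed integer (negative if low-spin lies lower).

Fe sits in group 8; removing 2 electrons leaves Fe²⁺ with 8 − 2 = 6 d electrons.
High-spin d⁶ fills as t2g^4 e_g^2 with CFSE 4(−0.4) + 2(+0.6) = -0.4Δₒ = -4306 cm⁻¹.
Low-spin: t2g^6 e_g^0, orbital CFSE = -2.4Δₒ = -25836 cm⁻¹; plus 2 excess pairs × P = +34700 cm⁻¹; total 8864 cm⁻¹.
The difference is 8864 − (-4306) = 13170 cm⁻¹, so high-spin lies lower.

13170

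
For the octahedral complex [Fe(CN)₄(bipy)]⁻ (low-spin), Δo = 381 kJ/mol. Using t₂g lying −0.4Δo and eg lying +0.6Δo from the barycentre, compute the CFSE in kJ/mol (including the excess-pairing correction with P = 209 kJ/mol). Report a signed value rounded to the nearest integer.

Ligand charges: 4×(-1) from CN⁻ and 1×(+0) from bipy sum to -4; with overall charge -1, Fe is +3.
Fe sits in group 8; removing 3 electrons leaves Fe³⁺ with 8 − 3 = 5 d electrons.
Electron filling gives t₂g⁵ eg⁰.
Orbital CFSE = 5(-0.4) + 0(0.6) = -2.0Δo = -2.0 × 381 = -762 kJ/mol.
High-spin d⁵ would be t₂g³ eg² with 0 pairs; low-spin has 2, so 2 excess pairs cost +2P = +418 kJ/mol.
Combining: -762 + 418 = -344 kJ/mol.

-344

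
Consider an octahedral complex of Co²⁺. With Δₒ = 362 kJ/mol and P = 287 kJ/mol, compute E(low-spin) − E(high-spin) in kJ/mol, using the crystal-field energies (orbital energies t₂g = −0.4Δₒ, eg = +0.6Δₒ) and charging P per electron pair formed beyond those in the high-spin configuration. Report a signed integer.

Co sits in group 9; removing 2 electrons leaves Co²⁺ with 9 − 2 = 7 d electrons.
In the high-spin limit (t₂g⁵ eg²) the orbital term is -0.8Δₒ = -290 kJ/mol, with no excess pairing.
For low-spin the configuration is t₂g⁶ eg¹: orbital energy -1.8 × 362 = -652 kJ/mol, and 1 additional pair relative to high-spin adds 287 kJ/mol, giving -365 kJ/mol.
The difference is -365 − (-290) = -75 kJ/mol, so low-spin lies lower.

-75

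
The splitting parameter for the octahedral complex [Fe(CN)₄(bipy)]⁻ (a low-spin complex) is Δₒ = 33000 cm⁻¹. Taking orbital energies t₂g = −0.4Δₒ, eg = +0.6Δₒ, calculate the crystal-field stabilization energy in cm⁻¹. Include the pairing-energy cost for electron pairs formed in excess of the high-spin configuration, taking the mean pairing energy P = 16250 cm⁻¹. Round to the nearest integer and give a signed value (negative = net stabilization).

-33500

Ligand charges: 4×(-1) from CN⁻ and 1×(+0) from bipy sum to -4; with overall charge -1, Fe is +3.
Group 8 minus oxidation state +3 gives a d⁵ configuration for Fe³⁺.
The d⁵ electrons fill as t₂g⁵ eg⁰.
The orbital stabilization is -2.0Δₒ = -2.0 × 33000 = -66000 cm⁻¹.
Relative to high-spin t₂g³ eg² (0 paired), the low-spin configuration has 2 additional pairs, contributing +2 × 16250 = +32500 cm⁻¹.
Overall CFSE = -66000 + 32500 = -33500 cm⁻¹.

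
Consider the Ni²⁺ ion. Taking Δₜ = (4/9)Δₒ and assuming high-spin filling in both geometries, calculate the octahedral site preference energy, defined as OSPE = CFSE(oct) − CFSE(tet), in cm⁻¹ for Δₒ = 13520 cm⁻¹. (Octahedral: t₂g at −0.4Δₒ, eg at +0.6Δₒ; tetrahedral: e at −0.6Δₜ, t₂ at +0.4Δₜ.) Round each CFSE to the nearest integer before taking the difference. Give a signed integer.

Ni is in group 10, so Ni²⁺ is d⁸ (10 − 2 = 8).
Octahedral (high-spin): t2g^6 e_g^2, CFSE = 6(−0.4) + 2(+0.6) = -1.2Δₒ = -1.2 × 13520 = -16224 cm⁻¹.
Tetrahedral e^4 t2^4 gives -0.8Δₜ = -0.8 × (4/9) × 13520 = -4807 cm⁻¹.
OSPE = -16224 − (-4807) = -11417 cm⁻¹.

-11417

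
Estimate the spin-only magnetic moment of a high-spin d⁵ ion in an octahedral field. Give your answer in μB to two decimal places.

Configuration: t2g^3 e_g^2 → 5 unpaired electrons.
μ(spin-only) = √[5(5+2)] = √35 ≈ 5.92 μB.

5.92 μB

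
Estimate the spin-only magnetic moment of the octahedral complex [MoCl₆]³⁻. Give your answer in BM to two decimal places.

Each Cl⁻ contributes -1; 6 × (-1) = -6. With overall charge -3, Mo is in the +3 oxidation state.
Group 6 minus oxidation state +3 gives a d³ configuration for Mo³⁺.
Configuration: t₂g³ eg⁰ → 3 unpaired electrons.
μ(spin-only) = √[3(3+2)] = √15 ≈ 3.87 BM.

3.87 BM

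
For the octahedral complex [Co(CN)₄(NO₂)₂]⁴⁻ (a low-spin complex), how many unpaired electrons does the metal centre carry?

Ligand charges: 4×(-1) from CN⁻ and 2×(-1) from NO₂⁻ sum to -6; with overall charge -4, Co is +2.
Group 9 minus oxidation state +2 gives a d⁷ configuration for Co²⁺.
Configuration: t₂g⁶ eg¹, giving 1 unpaired electron.

1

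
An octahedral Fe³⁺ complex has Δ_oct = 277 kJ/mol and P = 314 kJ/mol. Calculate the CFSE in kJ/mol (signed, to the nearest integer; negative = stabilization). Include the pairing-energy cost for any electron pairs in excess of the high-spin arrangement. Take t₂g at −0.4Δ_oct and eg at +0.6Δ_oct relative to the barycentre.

Fe is in group 8, so Fe³⁺ is d⁵ (8 − 3 = 5).
Δ_oct < P, so pairing is avoided: the ground state is high-spin.
Filling d⁵ accordingly: t₂g³ eg².
Orbital CFSE = 0.0Δ_oct = 0.0 × 277 = 0 kJ/mol.
High-spin has no excess pairs, so no pairing correction applies.

0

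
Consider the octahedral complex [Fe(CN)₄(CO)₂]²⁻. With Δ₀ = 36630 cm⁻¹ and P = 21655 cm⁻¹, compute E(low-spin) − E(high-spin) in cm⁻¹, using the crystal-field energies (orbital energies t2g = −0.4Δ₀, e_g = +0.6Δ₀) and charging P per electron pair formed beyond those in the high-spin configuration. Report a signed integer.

Ligand charges: 4×(-1) from CN⁻ and 2×(+0) from CO sum to -4; with overall charge -2, Fe is +2.
Group 8 minus oxidation state +2 gives a d⁶ configuration for Fe²⁺.
In the high-spin limit (t2g^4 e_g^2) the orbital term is -0.4Δ₀ = -14652 cm⁻¹, with no excess pairing.
For low-spin the configuration is t2g^6 e_g^0: orbital energy -2.4 × 36630 = -87912 cm⁻¹, and 2 additional pairs relative to high-spin add 43310 cm⁻¹, giving -44602 cm⁻¹.
E(LS) − E(HS) = -44602 − (-14652) = -29950 cm⁻¹.

-29950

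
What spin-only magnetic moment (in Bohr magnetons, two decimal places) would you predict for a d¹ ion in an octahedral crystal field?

Configuration: t₂g¹ eg⁰ → 1 unpaired electron.
μ(spin-only) = √[1(1+2)] = √3 ≈ 1.73 Bohr magnetons.

1.73 Bohr magnetons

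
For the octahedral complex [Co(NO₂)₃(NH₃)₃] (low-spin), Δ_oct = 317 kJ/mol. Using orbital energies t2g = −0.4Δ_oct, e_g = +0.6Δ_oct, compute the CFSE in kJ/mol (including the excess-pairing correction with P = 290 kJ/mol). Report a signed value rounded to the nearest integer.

Ligand charges: 3×(-1) from NO₂⁻ and 3×(+0) from NH₃ sum to -3; with overall charge +0, Co is +3.
Co sits in group 9; removing 3 electrons leaves Co³⁺ with 9 − 3 = 6 d electrons.
The d⁶ electrons fill as t2g^6 e_g^0.
Orbital CFSE = 6(-0.4) + 0(0.6) = -2.4Δ_oct = -2.4 × 317 = -761 kJ/mol.
Pairing penalty: 3 pairs vs 1 in the high-spin reference → 2 extra × P = 580 kJ/mol.
Net CFSE = -761 + 580 = -181 kJ/mol.

-181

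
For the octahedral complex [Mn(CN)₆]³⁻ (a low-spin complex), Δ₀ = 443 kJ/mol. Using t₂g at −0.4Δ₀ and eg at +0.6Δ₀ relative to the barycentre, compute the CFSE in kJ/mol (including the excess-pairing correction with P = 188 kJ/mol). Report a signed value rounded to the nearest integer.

Each CN⁻ contributes -1; 6 × (-1) = -6. With overall charge -3, Mn is in the +3 oxidation state.
Group 7 minus oxidation state +3 gives a d⁴ configuration for Mn³⁺.
Electron filling gives t₂g⁴ eg⁰.
CFSE(orbital) = 4×(-0.4Δ₀) + 0×(0.6Δ₀) = -1.6Δ₀; with Δ₀ = 443 kJ/mol that is -709 kJ/mol.
Relative to high-spin t₂g³ eg¹ (0 paired), the low-spin configuration has 1 additional pair, contributing +1 × 188 = +188 kJ/mol.
Net CFSE = -709 + 188 = -521 kJ/mol.

-521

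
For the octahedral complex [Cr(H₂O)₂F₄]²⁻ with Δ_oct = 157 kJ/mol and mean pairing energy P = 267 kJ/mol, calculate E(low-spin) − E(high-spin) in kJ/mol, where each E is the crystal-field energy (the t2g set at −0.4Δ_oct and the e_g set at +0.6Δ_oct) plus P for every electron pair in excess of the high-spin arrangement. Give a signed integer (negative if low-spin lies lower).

Ligand charges: 2×(+0) from H₂O and 4×(-1) from F⁻ sum to -4; with overall charge -2, Cr is +2.
Cr sits in group 6; removing 2 electrons leaves Cr²⁺ with 6 − 2 = 4 d electrons.
High-spin: t2g^3 e_g^1, CFSE = -0.6Δ_oct = -94 kJ/mol.
Low-spin: t2g^4 e_g^0, orbital CFSE = -1.6Δ_oct = -251 kJ/mol; plus 1 excess pair × P = +267 kJ/mol; total 16 kJ/mol.
E(LS) − E(HS) = 16 − (-94) = 110 kJ/mol.

110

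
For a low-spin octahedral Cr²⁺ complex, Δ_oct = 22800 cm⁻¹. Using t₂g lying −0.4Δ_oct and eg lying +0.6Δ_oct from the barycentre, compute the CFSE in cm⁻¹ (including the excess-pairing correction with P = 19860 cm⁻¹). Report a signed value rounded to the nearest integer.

Group 6 minus oxidation state +2 gives a d⁴ configuration for Cr²⁺.
The d⁴ electrons fill as t₂g⁴ eg⁰.
Orbital CFSE = 4(-0.4) + 0(0.6) = -1.6Δ_oct = -1.6 × 22800 = -36480 cm⁻¹.
Relative to high-spin t₂g³ eg¹ (0 paired), the low-spin configuration has 1 additional pair, contributing +1 × 19860 = +19860 cm⁻¹.
Net CFSE = -36480 + 19860 = -16620 cm⁻¹.

-16620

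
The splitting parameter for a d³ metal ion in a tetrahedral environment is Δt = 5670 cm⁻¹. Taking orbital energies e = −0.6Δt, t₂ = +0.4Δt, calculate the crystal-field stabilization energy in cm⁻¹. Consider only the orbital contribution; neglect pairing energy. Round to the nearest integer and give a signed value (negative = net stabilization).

With tetrahedral geometry the complex is necessarily high-spin.
Electron filling gives e² t₂¹.
The orbital stabilization is -0.8Δt = -0.8 × 5670 = -4536 cm⁻¹.

-4536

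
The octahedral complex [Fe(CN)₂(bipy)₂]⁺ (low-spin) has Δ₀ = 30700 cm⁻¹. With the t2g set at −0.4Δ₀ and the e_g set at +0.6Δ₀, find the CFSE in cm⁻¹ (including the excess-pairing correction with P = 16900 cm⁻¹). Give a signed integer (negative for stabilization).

-27600

Ligand charges: 2×(-1) from CN⁻ and 2×(+0) from bipy sum to -2; with overall charge +1, Fe is +3.
Fe³⁺: group 8, so d-count = 8 − 3 = 5.
Electron filling gives t2g^5 e_g^0.
The orbital stabilization is -2.0Δ₀ = -2.0 × 30700 = -61400 cm⁻¹.
High-spin d⁵ would be t2g^3 e_g^2 with 0 pairs; low-spin has 2, so 2 excess pairs cost +2P = +33800 cm⁻¹.
Combining: -61400 + 33800 = -27600 cm⁻¹.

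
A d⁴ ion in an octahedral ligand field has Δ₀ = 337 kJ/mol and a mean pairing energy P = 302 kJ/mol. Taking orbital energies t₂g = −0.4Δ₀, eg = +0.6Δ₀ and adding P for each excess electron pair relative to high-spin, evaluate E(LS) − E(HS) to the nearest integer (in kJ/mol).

-35

In the high-spin limit (t₂g³ eg¹) the orbital term is -0.6Δ₀ = -202 kJ/mol, with no excess pairing.
For low-spin the configuration is t₂g⁴ eg⁰: orbital energy -1.6 × 337 = -539 kJ/mol, and 1 additional pair relative to high-spin adds 302 kJ/mol, giving -237 kJ/mol.
E(LS) − E(HS) = -237 − (-202) = -35 kJ/mol.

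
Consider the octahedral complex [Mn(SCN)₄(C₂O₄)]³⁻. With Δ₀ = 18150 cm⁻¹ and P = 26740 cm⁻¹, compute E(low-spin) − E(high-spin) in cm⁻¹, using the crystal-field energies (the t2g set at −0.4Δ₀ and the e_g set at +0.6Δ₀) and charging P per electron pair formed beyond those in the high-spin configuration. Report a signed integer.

Ligand charges: 4×(-1) from SCN⁻ and 1×(-2) from C₂O₄²⁻ sum to -6; with overall charge -3, Mn is +3.
Group 7 minus oxidation state +3 gives a d⁴ configuration for Mn³⁺.
High-spin: t2g^3 e_g^1, CFSE = -0.6Δ₀ = -10890 cm⁻¹.
Low-spin t2g^4 e_g^0 gives -1.6Δ₀ = -29040 cm⁻¹, but forming 1 extra pair costs 1P = 26740 cm⁻¹, so E(LS) = -29040 + 26740 = -2300 cm⁻¹.
Thus E(LS) − E(HS) = 8590 cm⁻¹.

8590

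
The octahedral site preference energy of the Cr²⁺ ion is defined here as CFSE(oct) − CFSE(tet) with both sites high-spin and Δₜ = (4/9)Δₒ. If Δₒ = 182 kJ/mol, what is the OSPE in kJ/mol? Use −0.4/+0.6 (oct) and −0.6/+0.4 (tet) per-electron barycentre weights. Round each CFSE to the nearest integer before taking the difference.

-77

Cr sits in group 6; removing 2 electrons leaves Cr²⁺ with 6 − 2 = 4 d electrons.
In an octahedral site d⁴ (HS) is t₂g³ eg¹, giving CFSE(oct) = -0.6Δₒ = -109 kJ/mol.
Tetrahedral e² t₂² gives -0.4Δₜ = -0.4 × (4/9) × 182 = -32 kJ/mol.
Subtracting, OSPE = -109 − (-32) = -77 kJ/mol.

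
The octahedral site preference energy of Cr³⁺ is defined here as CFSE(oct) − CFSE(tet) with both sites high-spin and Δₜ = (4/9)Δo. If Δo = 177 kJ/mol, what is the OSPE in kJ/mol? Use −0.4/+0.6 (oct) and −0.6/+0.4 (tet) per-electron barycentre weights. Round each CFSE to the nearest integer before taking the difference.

Group 6 minus oxidation state +3 gives a d³ configuration for Cr³⁺.
Octahedral high-spin t2g^3 e_g^0: CFSE = -1.2 × 177 = -212 kJ/mol.
In a tetrahedral site the filling is e^2 t2^1: CFSE(tet) = -0.8Δₜ = -0.8 × (4/9)(177) = -63 kJ/mol.
OSPE = -212 − (-63) = -149 kJ/mol.

-149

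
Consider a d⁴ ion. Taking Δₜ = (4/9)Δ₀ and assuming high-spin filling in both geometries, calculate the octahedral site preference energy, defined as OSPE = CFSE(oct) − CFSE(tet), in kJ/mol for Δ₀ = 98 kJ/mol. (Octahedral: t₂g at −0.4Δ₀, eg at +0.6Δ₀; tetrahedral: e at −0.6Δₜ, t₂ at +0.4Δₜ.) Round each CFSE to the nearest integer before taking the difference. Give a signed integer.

-42

Octahedral high-spin t2g^3 e_g^1: CFSE = -0.6 × 98 = -59 kJ/mol.
Tetrahedral: e^2 t2^2, CFSE = 2(−0.6) + 2(+0.4) = -0.4Δₜ = -0.4 × (4/9) × 98 = -17 kJ/mol.
Subtracting, OSPE = -59 − (-17) = -42 kJ/mol.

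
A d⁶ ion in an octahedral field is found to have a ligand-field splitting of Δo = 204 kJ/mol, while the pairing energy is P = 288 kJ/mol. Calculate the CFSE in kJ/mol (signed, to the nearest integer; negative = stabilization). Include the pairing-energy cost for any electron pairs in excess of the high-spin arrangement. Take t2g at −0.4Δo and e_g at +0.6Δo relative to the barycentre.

With Δo < P the complex is high-spin.
Configuration: t2g^4 e_g^2.
Orbital CFSE = -0.4Δo = -0.4 × 204 = -82 kJ/mol.
High-spin has no excess pairs, so no pairing correction applies.

-82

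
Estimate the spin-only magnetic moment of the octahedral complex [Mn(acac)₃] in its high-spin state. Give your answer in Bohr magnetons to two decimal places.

4.90 Bohr magnetons

Each acac⁻ contributes -1; 3 × (-1) = -3. With overall charge +0, Mn is in the +3 oxidation state.
Mn is in group 7, so Mn³⁺ is d⁴ (7 − 3 = 4).
Configuration: t₂g³ eg¹ → 4 unpaired electrons.
μ(spin-only) = √[4(4+2)] = √24 ≈ 4.90 Bohr magnetons.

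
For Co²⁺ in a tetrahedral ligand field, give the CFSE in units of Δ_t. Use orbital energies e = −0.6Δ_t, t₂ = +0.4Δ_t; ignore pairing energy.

-1.2 Δ_t

Co²⁺: group 9, so d-count = 9 − 2 = 7.
With tetrahedral geometry the complex is necessarily high-spin.
Configuration: e⁴ t₂³.
CFSE = 4(-0.6Δ_t) + 3(0.4Δ_t) = -2.4Δ_t + 1.2Δ_t = -1.2Δ_t.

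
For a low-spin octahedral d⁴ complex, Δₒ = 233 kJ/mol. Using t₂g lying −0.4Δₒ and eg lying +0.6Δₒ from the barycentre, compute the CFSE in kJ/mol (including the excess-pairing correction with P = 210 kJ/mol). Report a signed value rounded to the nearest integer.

Configuration: t₂g⁴ eg⁰.
The orbital stabilization is -1.6Δₒ = -1.6 × 233 = -373 kJ/mol.
High-spin d⁴ would be t₂g³ eg¹ with 0 pairs; low-spin has 1, so 1 excess pair costs +1P = +210 kJ/mol.
Net CFSE = -373 + 210 = -163 kJ/mol.

-163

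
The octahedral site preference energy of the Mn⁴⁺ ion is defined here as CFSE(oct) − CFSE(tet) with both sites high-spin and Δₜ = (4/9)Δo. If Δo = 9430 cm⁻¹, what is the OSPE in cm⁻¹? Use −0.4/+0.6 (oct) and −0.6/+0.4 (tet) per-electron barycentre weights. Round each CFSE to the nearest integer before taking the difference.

Mn⁴⁺: group 7, so d-count = 7 − 4 = 3.
In an octahedral site d³ (HS) is t2g^3 e_g^0, giving CFSE(oct) = -1.2Δo = -11316 cm⁻¹.
Tetrahedral: e^2 t2^1, CFSE = 2(−0.6) + 1(+0.4) = -0.8Δₜ = -0.8 × (4/9) × 9430 = -3353 cm⁻¹.
OSPE = CFSE(oct) − CFSE(tet) = -11316 − (-3353) = -7963 cm⁻¹.

-7963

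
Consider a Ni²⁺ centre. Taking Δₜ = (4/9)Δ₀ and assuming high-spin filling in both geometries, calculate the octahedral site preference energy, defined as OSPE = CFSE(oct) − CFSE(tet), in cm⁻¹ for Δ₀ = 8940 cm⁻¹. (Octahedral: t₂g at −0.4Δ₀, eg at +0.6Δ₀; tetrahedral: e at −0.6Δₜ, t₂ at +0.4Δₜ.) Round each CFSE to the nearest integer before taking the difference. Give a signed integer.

-7549

Ni²⁺: group 10, so d-count = 10 − 2 = 8.
Octahedral high-spin t₂g⁶ eg²: CFSE = -1.2 × 8940 = -10728 cm⁻¹.
Tetrahedral e⁴ t₂⁴ gives -0.8Δₜ = -0.8 × (4/9) × 8940 = -3179 cm⁻¹.
OSPE = CFSE(oct) − CFSE(tet) = -10728 − (-3179) = -7549 cm⁻¹.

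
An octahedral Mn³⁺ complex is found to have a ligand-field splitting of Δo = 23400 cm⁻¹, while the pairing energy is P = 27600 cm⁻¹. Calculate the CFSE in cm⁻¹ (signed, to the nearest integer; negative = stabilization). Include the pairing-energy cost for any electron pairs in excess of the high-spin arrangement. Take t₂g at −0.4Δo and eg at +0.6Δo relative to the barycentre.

-14040

Group 7 minus oxidation state +3 gives a d⁴ configuration for Mn³⁺.
Since Δo = 23400 cm⁻¹ < P = 27600 cm⁻¹, the complex adopts the high-spin configuration.
That gives t₂g³ eg¹.
Orbital CFSE = -0.6Δo = -0.6 × 23400 = -14040 cm⁻¹.
High-spin has no excess pairs, so no pairing correction applies.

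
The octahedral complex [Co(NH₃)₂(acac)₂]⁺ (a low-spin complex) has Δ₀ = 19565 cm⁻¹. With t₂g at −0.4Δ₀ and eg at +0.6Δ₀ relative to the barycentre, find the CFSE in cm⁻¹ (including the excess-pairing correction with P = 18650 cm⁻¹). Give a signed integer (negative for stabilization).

-9656

Ligand charges: 2×(+0) from NH₃ and 2×(-1) from acac⁻ sum to -2; with overall charge +1, Co is +3.
Co³⁺: group 9, so d-count = 9 − 3 = 6.
Configuration: t₂g⁶ eg⁰.
Orbital CFSE = 6(-0.4) + 0(0.6) = -2.4Δ₀ = -2.4 × 19565 = -46956 cm⁻¹.
Relative to high-spin t₂g⁴ eg² (1 paired), the low-spin configuration has 2 additional pairs, contributing +2 × 18650 = +37300 cm⁻¹.
Combining: -46956 + 37300 = -9656 cm⁻¹.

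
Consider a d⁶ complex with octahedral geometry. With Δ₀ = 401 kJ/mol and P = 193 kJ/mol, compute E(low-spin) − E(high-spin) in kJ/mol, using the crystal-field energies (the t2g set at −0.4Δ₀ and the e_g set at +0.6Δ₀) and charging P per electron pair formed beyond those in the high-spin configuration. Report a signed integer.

-416

In the high-spin limit (t2g^4 e_g^2) the orbital term is -0.4Δ₀ = -160 kJ/mol, with no excess pairing.
Low-spin: t2g^6 e_g^0, orbital CFSE = -2.4Δ₀ = -962 kJ/mol; plus 2 excess pairs × P = +386 kJ/mol; total -576 kJ/mol.
E(LS) − E(HS) = -576 − (-160) = -416 kJ/mol.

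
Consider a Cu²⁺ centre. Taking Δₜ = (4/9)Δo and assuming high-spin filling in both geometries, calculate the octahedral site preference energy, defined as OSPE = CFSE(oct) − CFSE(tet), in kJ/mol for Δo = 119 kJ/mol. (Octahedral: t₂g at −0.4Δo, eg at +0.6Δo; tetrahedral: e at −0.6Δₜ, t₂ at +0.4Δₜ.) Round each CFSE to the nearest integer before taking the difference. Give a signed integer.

-50

Cu²⁺: group 11, so d-count = 11 − 2 = 9.
In an octahedral site d⁹ (HS) is t₂g⁶ eg³, giving CFSE(oct) = -0.6Δo = -71 kJ/mol.
Tetrahedral e⁴ t₂⁵ gives -0.4Δₜ = -0.4 × (4/9) × 119 = -21 kJ/mol.
Subtracting, OSPE = -71 − (-21) = -50 kJ/mol.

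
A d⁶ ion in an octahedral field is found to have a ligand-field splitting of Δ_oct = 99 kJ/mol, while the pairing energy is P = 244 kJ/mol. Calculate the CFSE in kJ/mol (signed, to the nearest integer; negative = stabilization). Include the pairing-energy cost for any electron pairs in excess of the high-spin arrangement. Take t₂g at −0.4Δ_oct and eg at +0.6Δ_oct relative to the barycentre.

-40

Δ_oct < P, so pairing is avoided: the ground state is high-spin.
That gives t₂g⁴ eg².
Orbital CFSE = -0.4Δ_oct = -0.4 × 99 = -40 kJ/mol.
High-spin has no excess pairs, so no pairing correction applies.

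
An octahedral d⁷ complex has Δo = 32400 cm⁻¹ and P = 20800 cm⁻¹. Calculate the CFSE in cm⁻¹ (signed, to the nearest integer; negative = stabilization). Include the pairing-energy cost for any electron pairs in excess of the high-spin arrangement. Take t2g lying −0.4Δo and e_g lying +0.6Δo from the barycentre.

Here Δo > P (32400 > 20800), so the low-spin state is favoured.
Configuration: t2g^6 e_g^1.
Orbital CFSE = -1.8Δo = -1.8 × 32400 = -58320 cm⁻¹.
Excess pairs vs high-spin: 3 − 2 = 1; pairing cost = +20800 cm⁻¹.
Net CFSE = -58320 + 20800 = -37520 cm⁻¹.

-37520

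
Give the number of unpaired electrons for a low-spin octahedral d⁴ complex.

2

Configuration: t₂g⁴ eg⁰, giving 2 unpaired electrons.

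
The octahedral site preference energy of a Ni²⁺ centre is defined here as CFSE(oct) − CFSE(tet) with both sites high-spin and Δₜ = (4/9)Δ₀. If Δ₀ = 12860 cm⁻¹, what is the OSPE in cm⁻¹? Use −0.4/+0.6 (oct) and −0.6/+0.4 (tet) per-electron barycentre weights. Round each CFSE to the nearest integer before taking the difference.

-10860

Ni²⁺: group 10, so d-count = 10 − 2 = 8.
Octahedral high-spin t2g^6 e_g^2: CFSE = -1.2 × 12860 = -15432 cm⁻¹.
Tetrahedral: e^4 t2^4, CFSE = 4(−0.6) + 4(+0.4) = -0.8Δₜ = -0.8 × (4/9) × 12860 = -4572 cm⁻¹.
OSPE = -15432 − (-4572) = -10860 cm⁻¹.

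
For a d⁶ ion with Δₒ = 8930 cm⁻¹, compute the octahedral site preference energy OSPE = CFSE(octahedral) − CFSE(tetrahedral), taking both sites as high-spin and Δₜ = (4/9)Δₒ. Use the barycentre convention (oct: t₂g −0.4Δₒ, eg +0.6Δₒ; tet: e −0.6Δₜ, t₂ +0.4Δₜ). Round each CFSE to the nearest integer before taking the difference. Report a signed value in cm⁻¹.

-1191

Octahedral (high-spin): t2g^4 e_g^2, CFSE = 4(−0.4) + 2(+0.6) = -0.4Δₒ = -0.4 × 8930 = -3572 cm⁻¹.
Tetrahedral e^3 t2^3 gives -0.6Δₜ = -0.6 × (4/9) × 8930 = -2381 cm⁻¹.
Subtracting, OSPE = -3572 − (-2381) = -1191 cm⁻¹.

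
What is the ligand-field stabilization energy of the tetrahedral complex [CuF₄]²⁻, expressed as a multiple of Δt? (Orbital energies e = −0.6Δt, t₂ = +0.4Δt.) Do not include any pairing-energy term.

Each F⁻ contributes -1; 4 × (-1) = -4. With overall charge -2, Cu is in the +2 oxidation state.
Group 11 minus oxidation state +2 gives a d⁹ configuration for Cu²⁺.
Tetrahedral splitting is small, so the complex is high-spin.
Configuration: e⁴ t₂⁵.
CFSE = 4(-0.6Δt) + 5(0.4Δt) = -2.4Δt + 2.0Δt = -0.4Δt.

-0.4 Δt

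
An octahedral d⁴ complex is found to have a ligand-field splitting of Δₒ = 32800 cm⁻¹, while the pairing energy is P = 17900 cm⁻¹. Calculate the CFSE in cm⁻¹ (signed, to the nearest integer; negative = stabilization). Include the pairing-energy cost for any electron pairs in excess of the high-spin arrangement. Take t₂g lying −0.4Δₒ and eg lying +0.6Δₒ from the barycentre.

With Δₒ > P the complex is low-spin.
Configuration: t₂g⁴ eg⁰.
Orbital CFSE = -1.6Δₒ = -1.6 × 32800 = -52480 cm⁻¹.
Excess pairs vs high-spin: 1 − 0 = 1; pairing cost = +17900 cm⁻¹.
Net CFSE = -52480 + 17900 = -34580 cm⁻¹.

-34580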